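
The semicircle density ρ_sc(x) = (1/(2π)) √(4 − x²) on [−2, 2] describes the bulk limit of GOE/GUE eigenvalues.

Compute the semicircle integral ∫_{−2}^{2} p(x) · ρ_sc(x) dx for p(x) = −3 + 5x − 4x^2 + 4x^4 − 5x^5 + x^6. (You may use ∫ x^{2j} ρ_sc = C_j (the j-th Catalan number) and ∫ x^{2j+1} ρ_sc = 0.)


Write p(x) = Σ a_i x^i, split into monomials and integrate each against ρ_sc separately.
Using ∫ x^{2j} ρ_sc = C_j = (1/(j+1)) C(2j, j) (Catalan numbers) and ∫ x^{2j+1} ρ_sc = 0 (odd monomials vanish by symmetry):
  i = 0 (even): a_0 · C_{0} = -3 · 1 = -3
  i = 1 (odd): ∫ x^1 ρ_sc = 0 (vanishes)
  i = 2 (even): a_2 · C_{1} = -4 · 1 = -4
  i = 4 (even): a_4 · C_{2} = 4 · 2 = 8
  i = 5 (odd): ∫ x^5 ρ_sc = 0 (vanishes)
  i = 6 (even): a_6 · C_{3} = 1 · 5 = 5

Summing the contributions: ∫_{−2}^{2} p(x) ρ_sc(x) dx = (-3) + (-4) + 8 + 5 = 6.


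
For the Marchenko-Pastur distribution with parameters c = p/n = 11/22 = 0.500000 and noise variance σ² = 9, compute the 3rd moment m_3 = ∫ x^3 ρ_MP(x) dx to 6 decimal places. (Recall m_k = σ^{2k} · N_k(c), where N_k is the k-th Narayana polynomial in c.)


E[X³] = σ⁶ (1 + 3c + c²) (third MP moment). With σ² = 9 (so σ⁶ = 729) and c = 11/22 = 0.500000: E[X³] = 729 · (1 + 3·0.500000 + (0.500000)²) = 729 · 2.750000.

So E[X^3] = 2004.750000.


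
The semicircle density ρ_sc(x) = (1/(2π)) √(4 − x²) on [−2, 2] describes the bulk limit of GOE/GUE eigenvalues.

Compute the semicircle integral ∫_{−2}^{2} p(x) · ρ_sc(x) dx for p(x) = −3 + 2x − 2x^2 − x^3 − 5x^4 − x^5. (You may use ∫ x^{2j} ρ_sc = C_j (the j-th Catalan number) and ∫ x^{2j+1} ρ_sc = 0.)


Write p(x) = Σ a_i x^i, split into monomials and integrate each against ρ_sc separately.
Using ∫ x^{2j} ρ_sc = C_j = (1/(j+1)) C(2j, j) (Catalan numbers) and ∫ x^{2j+1} ρ_sc = 0 (odd monomials vanish by symmetry):
  i = 0 (even): a_0 · C_{0} = -3 · 1 = -3
  i = 1 (odd): ∫ x^1 ρ_sc = 0 (vanishes)
  i = 2 (even): a_2 · C_{1} = -2 · 1 = -2
  i = 3 (odd): ∫ x^3 ρ_sc = 0 (vanishes)
  i = 4 (even): a_4 · C_{2} = -5 · 2 = -10
  i = 5 (odd): ∫ x^5 ρ_sc = 0 (vanishes)

Summing the contributions: ∫_{−2}^{2} p(x) ρ_sc(x) dx = (-3) + (-2) + (-10) = -15.


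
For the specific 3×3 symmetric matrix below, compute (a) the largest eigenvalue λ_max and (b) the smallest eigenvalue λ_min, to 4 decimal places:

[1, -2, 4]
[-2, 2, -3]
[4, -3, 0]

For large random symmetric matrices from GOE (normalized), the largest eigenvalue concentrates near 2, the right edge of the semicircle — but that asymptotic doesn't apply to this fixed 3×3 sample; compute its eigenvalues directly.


Since M is real symmetric, all three eigenvalues are real; they are the roots of det(λI − M) = λ³ − (tr M) λ² + s λ − det M, where s is the sum of the principal 2×2 minors.
tr M = 1 + 2 + 0 = 3.
s = (1·2 − (-2)²) + (1·0 − 4²) + (2·0 − (-3)²) = -2 + (-16) + (-9) = -27.
det M (expand along row 1) = 1·(-9) − (-2)·12 + 4·(-2) = 7.
Characteristic polynomial: λ³ − 3λ² − 27λ − 7 = 0.
Substitute λ = y + (tr M)/3 = y + 1.000000 to remove the quadratic term: y³ + p·y + q = 0 with p = s − (tr M)²/3 = -30.000000 and q = −2(tr M)³/27 + (tr M)·s/3 − det M = -36.000000.
Three real roots ⇒ use the trigonometric (Viète) form: r = 2√(−p/3) = 6.324555, φ = arccos(3q/(p·r)) = arccos(0.569210) = 0.965252 rad.
y_k = r·cos(φ/3 − 2πk/3) for k = 0, 1, 2 gives y = 6.000000, -1.267949, -4.732051.
λ_k = y_k + 1.000000 gives λ = 7.0000, -0.2679, -3.7321 (check: the sum is 3.0000 = tr M).

Hence λ_max = 7.0000 and λ_min = -3.7321.


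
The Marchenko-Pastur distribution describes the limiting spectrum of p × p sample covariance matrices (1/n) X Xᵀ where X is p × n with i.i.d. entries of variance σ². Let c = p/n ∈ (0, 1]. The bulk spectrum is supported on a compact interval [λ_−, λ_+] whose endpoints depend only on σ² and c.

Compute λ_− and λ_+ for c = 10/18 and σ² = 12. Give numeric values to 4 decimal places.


c = 10/18 = 0.555556; √c = 0.745356.
λ_− = σ² (1 − √c)² = 12 · (1 − 0.745356)² = 12 · (0.254644)² = 0.778123.
λ_+ = σ² (1 + √c)² = 12 · (1 + 0.745356)² = 12 · (1.745356)² = 36.555210.

Rounded to 4 decimal places: λ_− ≈ 0.7781, λ_+ ≈ 36.5552.


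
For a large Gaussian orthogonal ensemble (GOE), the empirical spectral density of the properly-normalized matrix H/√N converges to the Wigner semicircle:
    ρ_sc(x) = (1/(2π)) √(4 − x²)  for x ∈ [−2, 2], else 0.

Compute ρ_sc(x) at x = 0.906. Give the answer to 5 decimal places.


ρ_sc(x) = (1/(2π)) √(4 − x²). With x = 0.906:
  4 − x² = 4 − (0.906)² = 4 − 0.820836 = 3.179164.
  √(4 − x²) = 1.783021.
  1/(2π) = 0.159155.
  ρ_sc(0.906) = 0.159155 · 1.783021 = 0.283777.

Rounded to 5 decimal places: ρ_sc(0.906) ≈ 0.28378.


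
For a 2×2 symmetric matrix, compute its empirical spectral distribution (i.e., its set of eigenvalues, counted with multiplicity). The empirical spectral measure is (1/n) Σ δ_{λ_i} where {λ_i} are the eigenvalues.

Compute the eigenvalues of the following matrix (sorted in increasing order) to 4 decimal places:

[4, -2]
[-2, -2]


Since M is real symmetric, both eigenvalues are real; they are the roots of det(λI − M) = λ² − (tr M) λ + det M.
tr M = 4 + (-2) = 2.
det M = 4·(-2) − (-2)² = -8 − 4 = -12.
Characteristic polynomial: λ² − 2λ − 12 = 0.
Discriminant Δ = (tr M)² − 4·det M = 4 − (-48) = 52; √Δ = 7.211103.
λ = (tr M ± √Δ)/2 = (2 ± 7.211103)/2, giving (tr M − √Δ)/2 = -2.6056 and (tr M + √Δ)/2 = 4.6056.

Eigenvalues sorted in increasing order: [-2.6056, 4.6056].


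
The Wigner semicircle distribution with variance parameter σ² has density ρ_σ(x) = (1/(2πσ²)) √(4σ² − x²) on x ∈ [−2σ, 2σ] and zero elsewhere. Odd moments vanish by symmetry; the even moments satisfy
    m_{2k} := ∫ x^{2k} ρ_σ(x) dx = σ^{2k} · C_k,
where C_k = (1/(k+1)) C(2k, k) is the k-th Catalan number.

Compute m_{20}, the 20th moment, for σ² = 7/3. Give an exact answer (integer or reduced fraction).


By the scaled semicircle moment identity, m_{2k} = σ^{2k} · C_k with k = 10.
C_10 = (1/(k+1)) · C(2k, k) = (1/11) · C(20, 10) = (1/11) · 184756 = 16796.
σ^{2k} = (σ²)^k = (7/3)^10 = 282475249/59049.

Therefore m_{20} = σ^{20} · C_10 = (282475249/59049) · 16796 = 4744454282204/59049.


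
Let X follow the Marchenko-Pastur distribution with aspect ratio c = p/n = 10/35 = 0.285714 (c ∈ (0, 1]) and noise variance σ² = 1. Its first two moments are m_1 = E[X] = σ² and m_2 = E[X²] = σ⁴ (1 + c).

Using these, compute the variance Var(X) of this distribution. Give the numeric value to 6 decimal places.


m_1 = E[X] = σ² = 1, so m_1² = 1.
m_2 = E[X²] = σ⁴ (1 + c) = 1 · (1 + 0.285714) = 1 · 1.285714 = 1.285714.
(Note m_2 − m_1² simplifies to c · σ⁴ = 0.285714 · 1.)

Var(X) = m_2 − m_1² = 1.285714 − 1 = 0.285714.


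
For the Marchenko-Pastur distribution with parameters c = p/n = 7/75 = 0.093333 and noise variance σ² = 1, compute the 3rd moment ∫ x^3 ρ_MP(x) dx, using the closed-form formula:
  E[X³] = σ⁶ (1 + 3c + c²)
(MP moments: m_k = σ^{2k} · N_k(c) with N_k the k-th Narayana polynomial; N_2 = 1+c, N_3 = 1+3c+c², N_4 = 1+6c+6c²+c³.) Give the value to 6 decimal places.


E[X³] = σ⁶ (1 + 3c + c²) (third MP moment). With σ² = 1 (so σ⁶ = 1) and c = 7/75 = 0.093333: E[X³] = 1 · (1 + 3·0.093333 + (0.093333)²) = 1 · 1.288711.

So E[X^3] = 1.288711.


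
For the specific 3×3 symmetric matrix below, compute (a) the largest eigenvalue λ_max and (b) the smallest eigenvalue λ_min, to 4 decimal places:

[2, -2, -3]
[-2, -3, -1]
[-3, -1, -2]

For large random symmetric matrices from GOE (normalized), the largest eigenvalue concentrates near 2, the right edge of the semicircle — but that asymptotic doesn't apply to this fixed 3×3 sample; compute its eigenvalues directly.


Since M is real symmetric, all three eigenvalues are real; they are the roots of det(λI − M) = λ³ − (tr M) λ² + s λ − det M, where s is the sum of the principal 2×2 minors.
tr M = 2 + (-3) + (-2) = -3.
s = (2·(-3) − (-2)²) + (2·(-2) − (-3)²) + ((-3)·(-2) − (-1)²) = -10 + (-13) + 5 = -18.
det M (expand along row 1) = 2·5 − (-2)·1 + (-3)·(-7) = 33.
Characteristic polynomial: λ³ + 3λ² − 18λ − 33 = 0.
Substitute λ = y + (tr M)/3 = y − 1.000000 to remove the quadratic term: y³ + p·y + q = 0 with p = s − (tr M)²/3 = -21.000000 and q = −2(tr M)³/27 + (tr M)·s/3 − det M = -13.000000.
Three real roots ⇒ use the trigonometric (Viète) form: r = 2√(−p/3) = 5.291503, φ = arccos(3q/(p·r)) = arccos(0.350967) = 1.212193 rad.
y_k = r·cos(φ/3 − 2πk/3) for k = 0, 1, 2 gives y = 4.865382, -0.631012, -4.234370.
λ_k = y_k − 1.000000 gives λ = 3.8654, -1.6310, -5.2344 (check: the sum is -3.0000 = tr M).

Hence λ_max = 3.8654 and λ_min = -5.2344.


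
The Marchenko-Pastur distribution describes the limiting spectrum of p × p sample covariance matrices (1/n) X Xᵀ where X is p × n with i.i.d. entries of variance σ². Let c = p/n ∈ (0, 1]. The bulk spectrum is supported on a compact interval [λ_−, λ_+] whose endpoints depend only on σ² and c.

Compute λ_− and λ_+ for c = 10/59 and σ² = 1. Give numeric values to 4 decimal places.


c = 10/59 = 0.169492; √c = 0.411693.
λ_− = σ² (1 − √c)² = 1 · (1 − 0.411693)² = 1 · (0.588307)² = 0.346105.
λ_+ = σ² (1 + √c)² = 1 · (1 + 0.411693)² = 1 · (1.411693)² = 1.992878.

Rounded to 4 decimal places: λ_− ≈ 0.3461, λ_+ ≈ 1.9929.


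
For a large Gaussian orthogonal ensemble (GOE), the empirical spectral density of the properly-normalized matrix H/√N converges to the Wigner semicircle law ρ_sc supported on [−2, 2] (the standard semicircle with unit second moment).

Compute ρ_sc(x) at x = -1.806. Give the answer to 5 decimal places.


ρ_sc(x) = (1/(2π)) √(4 − x²). With x = -1.806:
  4 − x² = 4 − (-1.806)² = 4 − 3.261636 = 0.738364.
  √(4 − x²) = 0.859281.
  1/(2π) = 0.159155.
  ρ_sc(-1.806) = 0.159155 · 0.859281 = 0.136759.

Rounded to 5 decimal places: ρ_sc(-1.806) ≈ 0.13676.


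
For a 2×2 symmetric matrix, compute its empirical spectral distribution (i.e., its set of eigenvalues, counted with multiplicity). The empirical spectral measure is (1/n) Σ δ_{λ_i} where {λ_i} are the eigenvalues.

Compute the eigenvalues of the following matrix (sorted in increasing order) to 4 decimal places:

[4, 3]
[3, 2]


Since M is real symmetric, both eigenvalues are real; they are the roots of det(λI − M) = λ² − (tr M) λ + det M.
tr M = 4 + 2 = 6.
det M = 4·2 − 3² = 8 − 9 = -1.
Characteristic polynomial: λ² − 6λ − 1 = 0.
Discriminant Δ = (tr M)² − 4·det M = 36 − (-4) = 40; √Δ = 6.324555.
λ = (tr M ± √Δ)/2 = (6 ± 6.324555)/2, giving (tr M − √Δ)/2 = -0.1623 and (tr M + √Δ)/2 = 6.1623.

Eigenvalues sorted in increasing order: [-0.1623, 6.1623].


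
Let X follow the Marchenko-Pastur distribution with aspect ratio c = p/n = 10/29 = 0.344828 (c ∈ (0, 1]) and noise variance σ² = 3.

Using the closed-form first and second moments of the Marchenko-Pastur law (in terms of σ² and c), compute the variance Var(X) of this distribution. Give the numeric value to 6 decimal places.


Recall the MP moments m_1 = E[X] = σ² and m_2 = E[X²] = σ⁴ (1 + c).
m_1 = E[X] = σ² = 3, so m_1² = 9.
m_2 = E[X²] = σ⁴ (1 + c) = 9 · (1 + 0.344828) = 9 · 1.344828 = 12.103448.
(Note m_2 − m_1² simplifies to c · σ⁴ = 0.344828 · 9.)

Var(X) = m_2 − m_1² = 12.103448 − 9 = 3.103448.


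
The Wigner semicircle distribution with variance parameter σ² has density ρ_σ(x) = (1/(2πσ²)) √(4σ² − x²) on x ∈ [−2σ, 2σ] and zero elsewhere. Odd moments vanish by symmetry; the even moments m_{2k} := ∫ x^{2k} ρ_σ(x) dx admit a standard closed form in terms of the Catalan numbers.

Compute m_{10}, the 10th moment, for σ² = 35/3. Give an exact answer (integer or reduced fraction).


By the scaled semicircle moment identity, m_{2k} = σ^{2k} · C_k with k = 5.
C_5 = (1/(k+1)) · C(2k, k) = (1/6) · C(10, 5) = (1/6) · 252 = 42.
σ^{2k} = (σ²)^k = (35/3)^5 = 52521875/243.

Therefore m_{10} = σ^{10} · C_5 = (52521875/243) · 42 = 735306250/81.


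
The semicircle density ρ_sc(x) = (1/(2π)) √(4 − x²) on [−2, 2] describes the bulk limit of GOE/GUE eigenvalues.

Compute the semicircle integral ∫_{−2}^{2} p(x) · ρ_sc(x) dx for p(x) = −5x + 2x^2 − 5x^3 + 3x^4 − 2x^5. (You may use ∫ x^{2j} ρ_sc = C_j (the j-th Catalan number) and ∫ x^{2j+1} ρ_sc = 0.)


Write p(x) = Σ a_i x^i, split into monomials and integrate each against ρ_sc separately.
Using ∫ x^{2j} ρ_sc = C_j = (1/(j+1)) C(2j, j) (Catalan numbers) and ∫ x^{2j+1} ρ_sc = 0 (odd monomials vanish by symmetry):
  i = 1 (odd): ∫ x^1 ρ_sc = 0 (vanishes)
  i = 2 (even): a_2 · C_{1} = 2 · 1 = 2
  i = 3 (odd): ∫ x^3 ρ_sc = 0 (vanishes)
  i = 4 (even): a_4 · C_{2} = 3 · 2 = 6
  i = 5 (odd): ∫ x^5 ρ_sc = 0 (vanishes)

Summing the contributions: ∫_{−2}^{2} p(x) ρ_sc(x) dx = 2 + 6 = 8.


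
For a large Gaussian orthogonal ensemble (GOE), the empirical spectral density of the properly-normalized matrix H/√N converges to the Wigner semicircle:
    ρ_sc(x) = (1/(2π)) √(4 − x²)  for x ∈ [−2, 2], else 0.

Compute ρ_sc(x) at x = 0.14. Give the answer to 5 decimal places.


ρ_sc(x) = (1/(2π)) √(4 − x²). With x = 0.14:
  4 − x² = 4 − (0.14)² = 4 − 0.019600 = 3.980400.
  √(4 − x²) = 1.995094.
  1/(2π) = 0.159155.
  ρ_sc(0.14) = 0.159155 · 1.995094 = 0.317529.

Rounded to 5 decimal places: ρ_sc(0.14) ≈ 0.31753.


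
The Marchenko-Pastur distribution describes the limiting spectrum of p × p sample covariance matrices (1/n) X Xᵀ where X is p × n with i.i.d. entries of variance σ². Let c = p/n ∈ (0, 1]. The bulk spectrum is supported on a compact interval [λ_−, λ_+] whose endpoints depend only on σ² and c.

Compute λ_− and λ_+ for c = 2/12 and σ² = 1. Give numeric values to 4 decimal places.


c = 2/12 = 0.166667; √c = 0.408248.
λ_− = σ² (1 − √c)² = 1 · (1 − 0.408248)² = 1 · (0.591752)² = 0.350170.
λ_+ = σ² (1 + √c)² = 1 · (1 + 0.408248)² = 1 · (1.408248)² = 1.983163.

Rounded to 4 decimal places: λ_− ≈ 0.3502, λ_+ ≈ 1.9832.


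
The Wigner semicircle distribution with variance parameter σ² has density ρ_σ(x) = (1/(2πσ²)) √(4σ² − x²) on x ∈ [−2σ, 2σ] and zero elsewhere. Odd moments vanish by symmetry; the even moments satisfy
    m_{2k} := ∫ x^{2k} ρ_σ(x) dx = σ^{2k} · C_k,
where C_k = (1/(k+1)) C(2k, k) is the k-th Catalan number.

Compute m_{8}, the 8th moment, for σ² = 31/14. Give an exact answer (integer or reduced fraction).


By the scaled semicircle moment identity, m_{2k} = σ^{2k} · C_k with k = 4.
C_4 = (1/(k+1)) · C(2k, k) = (1/5) · C(8, 4) = (1/5) · 70 = 14.
σ^{2k} = (σ²)^k = (31/14)^4 = 923521/38416.

Therefore m_{8} = σ^{8} · C_4 = (923521/38416) · 14 = 923521/2744.


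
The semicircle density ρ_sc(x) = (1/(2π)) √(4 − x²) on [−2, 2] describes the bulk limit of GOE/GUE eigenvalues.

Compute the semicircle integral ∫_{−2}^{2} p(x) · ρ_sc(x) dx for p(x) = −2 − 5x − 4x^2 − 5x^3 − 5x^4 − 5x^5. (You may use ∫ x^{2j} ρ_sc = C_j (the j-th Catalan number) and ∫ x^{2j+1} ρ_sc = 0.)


Write p(x) = Σ a_i x^i, split into monomials and integrate each against ρ_sc separately.
Using ∫ x^{2j} ρ_sc = C_j = (1/(j+1)) C(2j, j) (Catalan numbers) and ∫ x^{2j+1} ρ_sc = 0 (odd monomials vanish by symmetry):
  i = 0 (even): a_0 · C_{0} = -2 · 1 = -2
  i = 1 (odd): ∫ x^1 ρ_sc = 0 (vanishes)
  i = 2 (even): a_2 · C_{1} = -4 · 1 = -4
  i = 3 (odd): ∫ x^3 ρ_sc = 0 (vanishes)
  i = 4 (even): a_4 · C_{2} = -5 · 2 = -10
  i = 5 (odd): ∫ x^5 ρ_sc = 0 (vanishes)

Summing the contributions: ∫_{−2}^{2} p(x) ρ_sc(x) dx = (-2) + (-4) + (-10) = -16.


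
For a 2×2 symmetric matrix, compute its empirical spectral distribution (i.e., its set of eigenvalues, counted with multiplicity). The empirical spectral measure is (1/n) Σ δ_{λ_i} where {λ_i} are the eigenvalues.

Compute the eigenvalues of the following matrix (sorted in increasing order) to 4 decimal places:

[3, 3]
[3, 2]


Since M is real symmetric, both eigenvalues are real; they are the roots of det(λI − M) = λ² − (tr M) λ + det M.
tr M = 3 + 2 = 5.
det M = 3·2 − 3² = 6 − 9 = -3.
Characteristic polynomial: λ² − 5λ − 3 = 0.
Discriminant Δ = (tr M)² − 4·det M = 25 − (-12) = 37; √Δ = 6.082763.
λ = (tr M ± √Δ)/2 = (5 ± 6.082763)/2, giving (tr M − √Δ)/2 = -0.5414 and (tr M + √Δ)/2 = 5.5414.

Eigenvalues sorted in increasing order: [-0.5414, 5.5414].


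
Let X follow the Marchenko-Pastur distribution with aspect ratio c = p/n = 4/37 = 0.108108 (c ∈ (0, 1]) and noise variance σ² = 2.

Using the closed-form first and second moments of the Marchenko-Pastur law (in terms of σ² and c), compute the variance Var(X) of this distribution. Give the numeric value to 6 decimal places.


Recall the MP moments m_1 = E[X] = σ² and m_2 = E[X²] = σ⁴ (1 + c).
m_1 = E[X] = σ² = 2, so m_1² = 4.
m_2 = E[X²] = σ⁴ (1 + c) = 4 · (1 + 0.108108) = 4 · 1.108108 = 4.432432.
(Note m_2 − m_1² simplifies to c · σ⁴ = 0.108108 · 4.)

Var(X) = m_2 − m_1² = 4.432432 − 4 = 0.432432.


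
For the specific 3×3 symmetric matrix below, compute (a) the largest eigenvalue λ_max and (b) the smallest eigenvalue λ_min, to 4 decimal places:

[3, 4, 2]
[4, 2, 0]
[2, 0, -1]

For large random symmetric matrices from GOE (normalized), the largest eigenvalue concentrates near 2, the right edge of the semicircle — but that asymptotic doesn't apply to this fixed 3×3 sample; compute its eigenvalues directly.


Since M is real symmetric, all three eigenvalues are real; they are the roots of det(λI − M) = λ³ − (tr M) λ² + s λ − det M, where s is the sum of the principal 2×2 minors.
tr M = 3 + 2 + (-1) = 4.
s = (3·2 − 4²) + (3·(-1) − 2²) + (2·(-1) − 0²) = -10 + (-7) + (-2) = -19.
det M (expand along row 1) = 3·(-2) − 4·(-4) + 2·(-4) = 2.
Characteristic polynomial: λ³ − 4λ² − 19λ − 2 = 0.
Substitute λ = y + (tr M)/3 = y + 1.333333 to remove the quadratic term: y³ + p·y + q = 0 with p = s − (tr M)²/3 = -24.333333 and q = −2(tr M)³/27 + (tr M)·s/3 − det M = -32.074074.
Three real roots ⇒ use the trigonometric (Viète) form: r = 2√(−p/3) = 5.696002, φ = arccos(3q/(p·r)) = arccos(0.694230) = 0.803446 rad.
y_k = r·cos(φ/3 − 2πk/3) for k = 0, 1, 2 gives y = 5.492947, -1.441108, -4.051840.
λ_k = y_k + 1.333333 gives λ = 6.8263, -0.1078, -2.7185 (check: the sum is 4.0000 = tr M).

Hence λ_max = 6.8263 and λ_min = -2.7185.


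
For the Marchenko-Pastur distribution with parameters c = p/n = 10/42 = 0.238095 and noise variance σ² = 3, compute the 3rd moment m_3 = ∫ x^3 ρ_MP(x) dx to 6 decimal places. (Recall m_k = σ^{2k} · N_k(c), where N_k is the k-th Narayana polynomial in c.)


E[X³] = σ⁶ (1 + 3c + c²) (third MP moment). With σ² = 3 (so σ⁶ = 27) and c = 10/42 = 0.238095: E[X³] = 27 · (1 + 3·0.238095 + (0.238095)²) = 27 · 1.770975.

So E[X^3] = 47.816327.


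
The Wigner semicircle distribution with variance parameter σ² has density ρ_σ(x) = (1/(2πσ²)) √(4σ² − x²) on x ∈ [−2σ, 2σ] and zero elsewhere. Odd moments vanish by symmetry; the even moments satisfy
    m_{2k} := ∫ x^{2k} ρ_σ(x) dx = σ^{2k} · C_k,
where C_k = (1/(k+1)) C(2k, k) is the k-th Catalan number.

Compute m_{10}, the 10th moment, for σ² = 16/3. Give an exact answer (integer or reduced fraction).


By the scaled semicircle moment identity, m_{2k} = σ^{2k} · C_k with k = 5.
C_5 = (1/(k+1)) · C(2k, k) = (1/6) · C(10, 5) = (1/6) · 252 = 42.
σ^{2k} = (σ²)^k = (16/3)^5 = 1048576/243.

Therefore m_{10} = σ^{10} · C_5 = (1048576/243) · 42 = 14680064/81.


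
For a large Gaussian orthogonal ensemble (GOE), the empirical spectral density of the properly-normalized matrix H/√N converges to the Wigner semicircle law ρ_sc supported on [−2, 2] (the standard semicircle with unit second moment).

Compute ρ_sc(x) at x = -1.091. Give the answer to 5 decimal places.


ρ_sc(x) = (1/(2π)) √(4 − x²). With x = -1.091:
  4 − x² = 4 − (-1.091)² = 4 − 1.190281 = 2.809719.
  √(4 − x²) = 1.676222.
  1/(2π) = 0.159155.
  ρ_sc(-1.091) = 0.159155 · 1.676222 = 0.266779.

Rounded to 5 decimal places: ρ_sc(-1.091) ≈ 0.26678.


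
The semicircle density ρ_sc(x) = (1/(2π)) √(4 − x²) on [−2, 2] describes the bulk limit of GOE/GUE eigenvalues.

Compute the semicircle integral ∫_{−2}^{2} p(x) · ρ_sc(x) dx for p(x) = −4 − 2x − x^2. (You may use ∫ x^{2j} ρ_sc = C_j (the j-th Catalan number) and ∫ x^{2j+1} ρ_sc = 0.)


Write p(x) = Σ a_i x^i, split into monomials and integrate each against ρ_sc separately.
Using ∫ x^{2j} ρ_sc = C_j = (1/(j+1)) C(2j, j) (Catalan numbers) and ∫ x^{2j+1} ρ_sc = 0 (odd monomials vanish by symmetry):
  i = 0 (even): a_0 · C_{0} = -4 · 1 = -4
  i = 1 (odd): ∫ x^1 ρ_sc = 0 (vanishes)
  i = 2 (even): a_2 · C_{1} = -1 · 1 = -1

Summing the contributions: ∫_{−2}^{2} p(x) ρ_sc(x) dx = (-4) + (-1) = -5.


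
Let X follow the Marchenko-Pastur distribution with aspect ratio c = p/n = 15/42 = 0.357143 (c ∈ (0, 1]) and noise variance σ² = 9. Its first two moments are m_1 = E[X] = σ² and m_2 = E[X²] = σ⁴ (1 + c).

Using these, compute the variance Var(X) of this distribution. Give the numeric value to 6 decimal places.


m_1 = E[X] = σ² = 9, so m_1² = 81.
m_2 = E[X²] = σ⁴ (1 + c) = 81 · (1 + 0.357143) = 81 · 1.357143 = 109.928571.
(Note m_2 − m_1² simplifies to c · σ⁴ = 0.357143 · 81.)

Var(X) = m_2 − m_1² = 109.928571 − 81 = 28.928571.


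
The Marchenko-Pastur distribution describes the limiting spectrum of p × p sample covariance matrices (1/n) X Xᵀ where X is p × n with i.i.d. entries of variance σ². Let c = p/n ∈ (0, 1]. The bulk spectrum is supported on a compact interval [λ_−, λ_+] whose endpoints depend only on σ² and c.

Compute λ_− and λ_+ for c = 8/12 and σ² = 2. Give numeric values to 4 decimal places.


c = 8/12 = 0.666667; √c = 0.816497.
λ_− = σ² (1 − √c)² = 2 · (1 − 0.816497)² = 2 · (0.183503)² = 0.067347.
λ_+ = σ² (1 + √c)² = 2 · (1 + 0.816497)² = 2 · (1.816497)² = 6.599320.

Rounded to 4 decimal places: λ_− ≈ 0.0673, λ_+ ≈ 6.5993.


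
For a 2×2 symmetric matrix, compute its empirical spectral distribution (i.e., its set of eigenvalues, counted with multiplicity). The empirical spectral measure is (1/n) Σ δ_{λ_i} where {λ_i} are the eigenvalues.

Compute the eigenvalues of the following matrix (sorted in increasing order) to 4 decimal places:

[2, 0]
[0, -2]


Since M is real symmetric, both eigenvalues are real; they are the roots of det(λI − M) = λ² − (tr M) λ + det M.
tr M = 2 + (-2) = 0.
det M = 2·(-2) − 0² = -4 − 0 = -4.
Characteristic polynomial: λ² − 4 = 0.
Discriminant Δ = (tr M)² − 4·det M = 0 − (-16) = 16; √Δ = 4.000000.
λ = (tr M ± √Δ)/2 = (0 ± 4.000000)/2, giving (tr M − √Δ)/2 = -2.0000 and (tr M + √Δ)/2 = 2.0000.

Eigenvalues sorted in increasing order: [-2.0000, 2.0000].


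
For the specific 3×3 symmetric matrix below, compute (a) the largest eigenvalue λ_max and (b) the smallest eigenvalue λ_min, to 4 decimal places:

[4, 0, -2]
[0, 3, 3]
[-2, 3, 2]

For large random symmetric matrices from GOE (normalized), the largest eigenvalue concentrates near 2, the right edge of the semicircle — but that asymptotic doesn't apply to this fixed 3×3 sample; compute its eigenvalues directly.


Since M is real symmetric, all three eigenvalues are real; they are the roots of det(λI − M) = λ³ − (tr M) λ² + s λ − det M, where s is the sum of the principal 2×2 minors.
tr M = 4 + 3 + 2 = 9.
s = (4·3 − 0²) + (4·2 − (-2)²) + (3·2 − 3²) = 12 + 4 + (-3) = 13.
det M (expand along row 1) = 4·(-3) − 0·6 + (-2)·6 = -24.
Characteristic polynomial: λ³ − 9λ² + 13λ + 24 = 0.
Substitute λ = y + (tr M)/3 = y + 3.000000 to remove the quadratic term: y³ + p·y + q = 0 with p = s − (tr M)²/3 = -14.000000 and q = −2(tr M)³/27 + (tr M)·s/3 − det M = 9.000000.
Three real roots ⇒ use the trigonometric (Viète) form: r = 2√(−p/3) = 4.320494, φ = arccos(3q/(p·r)) = arccos(-0.446378) = 2.033509 rad.
y_k = r·cos(φ/3 − 2πk/3) for k = 0, 1, 2 gives y = 3.365368, 0.663744, -4.029112.
λ_k = y_k + 3.000000 gives λ = 6.3654, 3.6637, -1.0291 (check: the sum is 9.0000 = tr M).

Hence λ_max = 6.3654 and λ_min = -1.0291.


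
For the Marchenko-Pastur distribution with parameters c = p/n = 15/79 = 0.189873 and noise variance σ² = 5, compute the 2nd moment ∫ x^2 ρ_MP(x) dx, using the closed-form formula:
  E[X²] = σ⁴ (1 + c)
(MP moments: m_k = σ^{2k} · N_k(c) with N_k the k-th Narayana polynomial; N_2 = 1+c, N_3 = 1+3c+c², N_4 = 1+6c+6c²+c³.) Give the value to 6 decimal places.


E[X²] = σ⁴ (1 + c) (second MP moment). With σ² = 5 (so σ⁴ = 25) and c = 15/79 = 0.189873: E[X²] = 25 · (1 + 0.189873) = 25 · 1.189873.

So E[X^2] = 29.746835.


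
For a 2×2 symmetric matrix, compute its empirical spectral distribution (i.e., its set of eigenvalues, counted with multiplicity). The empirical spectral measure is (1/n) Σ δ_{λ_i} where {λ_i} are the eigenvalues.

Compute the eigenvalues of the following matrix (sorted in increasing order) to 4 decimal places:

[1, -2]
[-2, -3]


Since M is real symmetric, both eigenvalues are real; they are the roots of det(λI − M) = λ² − (tr M) λ + det M.
tr M = 1 + (-3) = -2.
det M = 1·(-3) − (-2)² = -3 − 4 = -7.
Characteristic polynomial: λ² + 2λ − 7 = 0.
Discriminant Δ = (tr M)² − 4·det M = 4 − (-28) = 32; √Δ = 5.656854.
λ = (tr M ± √Δ)/2 = (-2 ± 5.656854)/2, giving (tr M − √Δ)/2 = -3.8284 and (tr M + √Δ)/2 = 1.8284.

Eigenvalues sorted in increasing order: [-3.8284, 1.8284].


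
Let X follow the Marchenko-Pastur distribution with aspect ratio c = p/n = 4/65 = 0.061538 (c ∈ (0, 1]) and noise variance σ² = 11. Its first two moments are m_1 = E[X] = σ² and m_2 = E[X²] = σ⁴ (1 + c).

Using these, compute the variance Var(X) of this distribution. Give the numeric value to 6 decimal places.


m_1 = E[X] = σ² = 11, so m_1² = 121.
m_2 = E[X²] = σ⁴ (1 + c) = 121 · (1 + 0.061538) = 121 · 1.061538 = 128.446154.
(Note m_2 − m_1² simplifies to c · σ⁴ = 0.061538 · 121.)

Var(X) = m_2 − m_1² = 128.446154 − 121 = 7.446154.


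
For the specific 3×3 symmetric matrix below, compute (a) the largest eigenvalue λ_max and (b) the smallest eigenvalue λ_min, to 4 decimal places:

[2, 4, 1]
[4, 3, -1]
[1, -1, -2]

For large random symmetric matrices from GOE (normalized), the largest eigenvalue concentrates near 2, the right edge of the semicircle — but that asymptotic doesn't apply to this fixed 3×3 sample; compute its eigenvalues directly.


Since M is real symmetric, all three eigenvalues are real; they are the roots of det(λI − M) = λ³ − (tr M) λ² + s λ − det M, where s is the sum of the principal 2×2 minors.
tr M = 2 + 3 + (-2) = 3.
s = (2·3 − 4²) + (2·(-2) − 1²) + (3·(-2) − (-1)²) = -10 + (-5) + (-7) = -22.
det M (expand along row 1) = 2·(-7) − 4·(-7) + 1·(-7) = 7.
Characteristic polynomial: λ³ − 3λ² − 22λ − 7 = 0.
Substitute λ = y + (tr M)/3 = y + 1.000000 to remove the quadratic term: y³ + p·y + q = 0 with p = s − (tr M)²/3 = -25.000000 and q = −2(tr M)³/27 + (tr M)·s/3 − det M = -31.000000.
Three real roots ⇒ use the trigonometric (Viète) form: r = 2√(−p/3) = 5.773503, φ = arccos(3q/(p·r)) = arccos(0.644323) = 0.870659 rad.
y_k = r·cos(φ/3 − 2πk/3) for k = 0, 1, 2 gives y = 5.532061, -1.335217, -4.196844.
λ_k = y_k + 1.000000 gives λ = 6.5321, -0.3352, -3.1968 (check: the sum is 3.0000 = tr M).

Hence λ_max = 6.5321 and λ_min = -3.1968.


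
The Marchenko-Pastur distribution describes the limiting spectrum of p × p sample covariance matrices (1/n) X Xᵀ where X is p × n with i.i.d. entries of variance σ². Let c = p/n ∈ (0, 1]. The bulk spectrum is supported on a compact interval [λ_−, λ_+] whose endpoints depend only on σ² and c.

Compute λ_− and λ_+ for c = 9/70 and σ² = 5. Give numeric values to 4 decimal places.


c = 9/70 = 0.128571; √c = 0.358569.
λ_− = σ² (1 − √c)² = 5 · (1 − 0.358569)² = 5 · (0.641431)² = 2.057171.
λ_+ = σ² (1 + √c)² = 5 · (1 + 0.358569)² = 5 · (1.358569)² = 9.228543.

Rounded to 4 decimal places: λ_− ≈ 2.0572, λ_+ ≈ 9.2285.


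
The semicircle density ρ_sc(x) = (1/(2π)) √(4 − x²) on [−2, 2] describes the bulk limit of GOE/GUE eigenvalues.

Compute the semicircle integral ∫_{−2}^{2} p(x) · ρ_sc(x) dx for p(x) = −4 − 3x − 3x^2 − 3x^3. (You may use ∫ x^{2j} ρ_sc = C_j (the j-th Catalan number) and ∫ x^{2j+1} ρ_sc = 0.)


Write p(x) = Σ a_i x^i, split into monomials and integrate each against ρ_sc separately.
Using ∫ x^{2j} ρ_sc = C_j = (1/(j+1)) C(2j, j) (Catalan numbers) and ∫ x^{2j+1} ρ_sc = 0 (odd monomials vanish by symmetry):
  i = 0 (even): a_0 · C_{0} = -4 · 1 = -4
  i = 1 (odd): ∫ x^1 ρ_sc = 0 (vanishes)
  i = 2 (even): a_2 · C_{1} = -3 · 1 = -3
  i = 3 (odd): ∫ x^3 ρ_sc = 0 (vanishes)

Summing the contributions: ∫_{−2}^{2} p(x) ρ_sc(x) dx = (-4) + (-3) = -7.


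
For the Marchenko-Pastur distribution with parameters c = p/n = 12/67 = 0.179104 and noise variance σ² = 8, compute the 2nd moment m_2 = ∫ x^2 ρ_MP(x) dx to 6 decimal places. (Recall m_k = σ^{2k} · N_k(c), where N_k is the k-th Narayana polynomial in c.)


E[X²] = σ⁴ (1 + c) (second MP moment). With σ² = 8 (so σ⁴ = 64) and c = 12/67 = 0.179104: E[X²] = 64 · (1 + 0.179104) = 64 · 1.179104.

So E[X^2] = 75.462687.


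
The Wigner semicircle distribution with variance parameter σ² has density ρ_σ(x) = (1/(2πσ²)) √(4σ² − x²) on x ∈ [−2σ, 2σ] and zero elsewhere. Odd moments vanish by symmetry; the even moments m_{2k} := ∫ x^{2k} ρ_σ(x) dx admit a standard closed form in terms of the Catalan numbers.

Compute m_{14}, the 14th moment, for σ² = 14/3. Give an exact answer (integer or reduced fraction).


By the scaled semicircle moment identity, m_{2k} = σ^{2k} · C_k with k = 7.
C_7 = (1/(k+1)) · C(2k, k) = (1/8) · C(14, 7) = (1/8) · 3432 = 429.
σ^{2k} = (σ²)^k = (14/3)^7 = 105413504/2187.

Therefore m_{14} = σ^{14} · C_7 = (105413504/2187) · 429 = 15074131072/729.


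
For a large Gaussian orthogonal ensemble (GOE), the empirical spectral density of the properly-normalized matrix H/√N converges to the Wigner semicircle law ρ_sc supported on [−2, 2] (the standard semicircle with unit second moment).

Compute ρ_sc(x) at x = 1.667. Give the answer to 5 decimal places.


ρ_sc(x) = (1/(2π)) √(4 − x²). With x = 1.667:
  4 − x² = 4 − (1.667)² = 4 − 2.778889 = 1.221111.
  √(4 − x²) = 1.105039.
  1/(2π) = 0.159155.
  ρ_sc(1.667) = 0.159155 · 1.105039 = 0.175872.

Rounded to 5 decimal places: ρ_sc(1.667) ≈ 0.17587.


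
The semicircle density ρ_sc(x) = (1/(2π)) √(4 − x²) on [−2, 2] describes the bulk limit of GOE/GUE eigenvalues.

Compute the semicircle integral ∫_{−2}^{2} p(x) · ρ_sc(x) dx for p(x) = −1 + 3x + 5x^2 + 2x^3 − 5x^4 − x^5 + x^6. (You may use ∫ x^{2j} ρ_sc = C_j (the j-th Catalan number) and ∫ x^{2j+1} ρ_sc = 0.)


Write p(x) = Σ a_i x^i, split into monomials and integrate each against ρ_sc separately.
Using ∫ x^{2j} ρ_sc = C_j = (1/(j+1)) C(2j, j) (Catalan numbers) and ∫ x^{2j+1} ρ_sc = 0 (odd monomials vanish by symmetry):
  i = 0 (even): a_0 · C_{0} = -1 · 1 = -1
  i = 1 (odd): ∫ x^1 ρ_sc = 0 (vanishes)
  i = 2 (even): a_2 · C_{1} = 5 · 1 = 5
  i = 3 (odd): ∫ x^3 ρ_sc = 0 (vanishes)
  i = 4 (even): a_4 · C_{2} = -5 · 2 = -10
  i = 5 (odd): ∫ x^5 ρ_sc = 0 (vanishes)
  i = 6 (even): a_6 · C_{3} = 1 · 5 = 5

Summing the contributions: ∫_{−2}^{2} p(x) ρ_sc(x) dx = (-1) + 5 + (-10) + 5 = -1.


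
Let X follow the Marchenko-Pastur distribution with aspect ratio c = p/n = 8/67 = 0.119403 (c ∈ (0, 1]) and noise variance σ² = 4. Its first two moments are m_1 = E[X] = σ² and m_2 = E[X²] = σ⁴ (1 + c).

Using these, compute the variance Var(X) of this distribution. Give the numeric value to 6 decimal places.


m_1 = E[X] = σ² = 4, so m_1² = 16.
m_2 = E[X²] = σ⁴ (1 + c) = 16 · (1 + 0.119403) = 16 · 1.119403 = 17.910448.
(Note m_2 − m_1² simplifies to c · σ⁴ = 0.119403 · 16.)

Var(X) = m_2 − m_1² = 17.910448 − 16 = 1.910448.


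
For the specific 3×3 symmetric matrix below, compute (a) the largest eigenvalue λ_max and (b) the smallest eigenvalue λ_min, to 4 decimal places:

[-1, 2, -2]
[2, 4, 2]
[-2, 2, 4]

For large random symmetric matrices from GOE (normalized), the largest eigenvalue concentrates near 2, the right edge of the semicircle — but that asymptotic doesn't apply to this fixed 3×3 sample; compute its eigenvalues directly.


Since M is real symmetric, all three eigenvalues are real; they are the roots of det(λI − M) = λ³ − (tr M) λ² + s λ − det M, where s is the sum of the principal 2×2 minors.
tr M = -1 + 4 + 4 = 7.
s = ((-1)·4 − 2²) + ((-1)·4 − (-2)²) + (4·4 − 2²) = -8 + (-8) + 12 = -4.
det M (expand along row 1) = (-1)·12 − 2·12 + (-2)·12 = -60.
Characteristic polynomial: λ³ − 7λ² − 4λ + 60 = 0.
Substitute λ = y + (tr M)/3 = y + 2.333333 to remove the quadratic term: y³ + p·y + q = 0 with p = s − (tr M)²/3 = -20.333333 and q = −2(tr M)³/27 + (tr M)·s/3 − det M = 25.259259.
Three real roots ⇒ use the trigonometric (Viète) form: r = 2√(−p/3) = 5.206833, φ = arccos(3q/(p·r)) = arccos(-0.715747) = 2.368490 rad.
y_k = r·cos(φ/3 − 2πk/3) for k = 0, 1, 2 gives y = 3.666667, 1.368229, -5.034895.
λ_k = y_k + 2.333333 gives λ = 6.0000, 3.7016, -2.7016 (check: the sum is 7.0000 = tr M).

Hence λ_max = 6.0000 and λ_min = -2.7016.


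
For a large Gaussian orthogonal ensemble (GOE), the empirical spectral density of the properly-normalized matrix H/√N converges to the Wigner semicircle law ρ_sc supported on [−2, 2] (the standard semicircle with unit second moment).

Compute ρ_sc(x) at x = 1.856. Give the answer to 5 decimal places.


ρ_sc(x) = (1/(2π)) √(4 − x²). With x = 1.856:
  4 − x² = 4 − (1.856)² = 4 − 3.444736 = 0.555264.
  √(4 − x²) = 0.745160.
  1/(2π) = 0.159155.
  ρ_sc(1.856) = 0.159155 · 0.745160 = 0.118596.

Rounded to 5 decimal places: ρ_sc(1.856) ≈ 0.11860.


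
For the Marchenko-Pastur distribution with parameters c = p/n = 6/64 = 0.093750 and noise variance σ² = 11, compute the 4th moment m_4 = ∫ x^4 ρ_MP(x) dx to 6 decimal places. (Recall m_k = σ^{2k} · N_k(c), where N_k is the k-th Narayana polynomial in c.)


E[X⁴] = σ⁸ (1 + 6c + 6c² + c³) (fourth MP moment). With σ² = 11 (so σ⁸ = 14641) and c = 6/64 = 0.093750: E[X⁴] = 14641 · (1 + 6·0.093750 + 6·(0.093750)² + (0.093750)³) = 14641 · 1.616058.

So E[X^4] = 23660.710297.


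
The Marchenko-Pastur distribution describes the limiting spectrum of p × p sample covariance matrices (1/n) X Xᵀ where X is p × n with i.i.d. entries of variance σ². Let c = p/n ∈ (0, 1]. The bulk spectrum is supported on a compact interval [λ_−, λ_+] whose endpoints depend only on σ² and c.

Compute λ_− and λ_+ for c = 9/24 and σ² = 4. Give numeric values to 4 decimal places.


c = 9/24 = 0.375000; √c = 0.612372.
λ_− = σ² (1 − √c)² = 4 · (1 − 0.612372)² = 4 · (0.387628)² = 0.601021.
λ_+ = σ² (1 + √c)² = 4 · (1 + 0.612372)² = 4 · (1.612372)² = 10.398979.

Rounded to 4 decimal places: λ_− ≈ 0.6010, λ_+ ≈ 10.3990.


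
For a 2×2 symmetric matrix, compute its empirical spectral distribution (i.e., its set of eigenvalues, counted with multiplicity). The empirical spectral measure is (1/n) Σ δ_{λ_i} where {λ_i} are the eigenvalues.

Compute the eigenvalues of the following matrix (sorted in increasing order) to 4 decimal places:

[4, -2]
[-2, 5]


Since M is real symmetric, both eigenvalues are real; they are the roots of det(λI − M) = λ² − (tr M) λ + det M.
tr M = 4 + 5 = 9.
det M = 4·5 − (-2)² = 20 − 4 = 16.
Characteristic polynomial: λ² − 9λ + 16 = 0.
Discriminant Δ = (tr M)² − 4·det M = 81 − 64 = 17; √Δ = 4.123106.
λ = (tr M ± √Δ)/2 = (9 ± 4.123106)/2, giving (tr M − √Δ)/2 = 2.4384 and (tr M + √Δ)/2 = 6.5616.

Eigenvalues sorted in increasing order: [2.4384, 6.5616].


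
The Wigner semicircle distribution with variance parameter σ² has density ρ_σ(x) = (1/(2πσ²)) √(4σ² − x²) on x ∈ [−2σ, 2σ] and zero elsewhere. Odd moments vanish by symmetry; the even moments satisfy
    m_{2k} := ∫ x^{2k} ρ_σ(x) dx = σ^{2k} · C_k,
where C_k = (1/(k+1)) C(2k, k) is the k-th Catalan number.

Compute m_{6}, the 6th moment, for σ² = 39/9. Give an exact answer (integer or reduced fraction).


By the scaled semicircle moment identity, m_{2k} = σ^{2k} · C_k with k = 3.
C_3 = (1/(k+1)) · C(2k, k) = (1/4) · C(6, 3) = (1/4) · 20 = 5.
σ^{2k} = (σ²)^k = (39/9)^3 = 2197/27.

Therefore m_{6} = σ^{6} · C_3 = (2197/27) · 5 = 10985/27.


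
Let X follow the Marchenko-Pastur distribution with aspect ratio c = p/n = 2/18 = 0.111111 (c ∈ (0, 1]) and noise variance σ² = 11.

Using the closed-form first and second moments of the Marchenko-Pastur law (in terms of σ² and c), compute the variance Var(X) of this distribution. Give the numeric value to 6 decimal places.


Recall the MP moments m_1 = E[X] = σ² and m_2 = E[X²] = σ⁴ (1 + c).
m_1 = E[X] = σ² = 11, so m_1² = 121.
m_2 = E[X²] = σ⁴ (1 + c) = 121 · (1 + 0.111111) = 121 · 1.111111 = 134.444444.
(Note m_2 − m_1² simplifies to c · σ⁴ = 0.111111 · 121.)

Var(X) = m_2 − m_1² = 134.444444 − 121 = 13.444444.


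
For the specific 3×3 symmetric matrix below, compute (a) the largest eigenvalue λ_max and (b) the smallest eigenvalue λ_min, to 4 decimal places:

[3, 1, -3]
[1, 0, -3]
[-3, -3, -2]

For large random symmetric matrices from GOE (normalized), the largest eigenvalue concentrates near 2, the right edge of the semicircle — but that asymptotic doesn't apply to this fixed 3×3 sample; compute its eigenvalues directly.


Since M is real symmetric, all three eigenvalues are real; they are the roots of det(λI − M) = λ³ − (tr M) λ² + s λ − det M, where s is the sum of the principal 2×2 minors.
tr M = 3 + 0 + (-2) = 1.
s = (3·0 − 1²) + (3·(-2) − (-3)²) + (0·(-2) − (-3)²) = -1 + (-15) + (-9) = -25.
det M (expand along row 1) = 3·(-9) − 1·(-11) + (-3)·(-3) = -7.
Characteristic polynomial: λ³ − λ² − 25λ + 7 = 0.
Substitute λ = y + (tr M)/3 = y + 0.333333 to remove the quadratic term: y³ + p·y + q = 0 with p = s − (tr M)²/3 = -25.333333 and q = −2(tr M)³/27 + (tr M)·s/3 − det M = -1.407407.
Three real roots ⇒ use the trigonometric (Viète) form: r = 2√(−p/3) = 5.811865, φ = arccos(3q/(p·r)) = arccos(0.028677) = 1.542115 rad.
y_k = r·cos(φ/3 − 2πk/3) for k = 0, 1, 2 gives y = 5.060774, -0.055562, -5.005212.
λ_k = y_k + 0.333333 gives λ = 5.3941, 0.2778, -4.6719 (check: the sum is 1.0000 = tr M).

Hence λ_max = 5.3941 and λ_min = -4.6719.


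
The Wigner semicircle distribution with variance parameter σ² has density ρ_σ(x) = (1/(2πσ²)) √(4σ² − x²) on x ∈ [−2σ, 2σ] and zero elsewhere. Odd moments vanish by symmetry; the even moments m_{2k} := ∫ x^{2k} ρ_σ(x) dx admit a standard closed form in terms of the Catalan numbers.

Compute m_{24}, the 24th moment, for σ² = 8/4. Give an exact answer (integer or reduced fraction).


By the scaled semicircle moment identity, m_{2k} = σ^{2k} · C_k with k = 12.
C_12 = (1/(k+1)) · C(2k, k) = (1/13) · C(24, 12) = (1/13) · 2704156 = 208012.
σ^{2k} = (σ²)^k = (8/4)^12 = 4096.

Therefore m_{24} = σ^{24} · C_12 = 4096 · 208012 = 852017152.
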